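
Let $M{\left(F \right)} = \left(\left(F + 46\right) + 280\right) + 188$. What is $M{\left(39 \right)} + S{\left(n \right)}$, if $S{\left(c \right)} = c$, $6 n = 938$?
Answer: $\frac{2128}{3} \approx 709.33$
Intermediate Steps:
$M{\left(F \right)} = 514 + F$ ($M{\left(F \right)} = \left(\left(46 + F\right) + 280\right) + 188 = \left(326 + F\right) + 188 = 514 + F$)
$n = \frac{469}{3}$ ($n = \frac{1}{6} \cdot 938 = \frac{469}{3} \approx 156.33$)
$M{\left(39 \right)} + S{\left(n \right)} = \left(514 + 39\right) + \frac{469}{3} = 553 + \frac{469}{3} = \frac{2128}{3}$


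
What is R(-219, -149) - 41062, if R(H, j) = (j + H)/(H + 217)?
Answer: -40878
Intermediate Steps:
R(H, j) = (H + j)/(217 + H)
R(-219, -149) - 41062 = (-219 - 149)/(217 - 219) - 41062 = -368/(-2) - 41062 = -½*(-368) - 41062 = 184 - 41062 = -40878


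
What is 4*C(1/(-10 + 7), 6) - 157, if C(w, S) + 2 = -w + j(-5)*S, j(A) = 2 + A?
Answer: -707/3 ≈ -235.67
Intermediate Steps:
C(w, S) = -2 - w - 3*S (C(w, S) = -2 + (-w + (2 - 5)*S) = -2 + (-w - 3*S) = -2 - w - 3*S)
4*C(1/(-10 + 7), 6) - 157 = 4*(-2 - 1/(-10 + 7) - 3*6) - 157 = 4*(-2 - 1/(-3) - 18) - 157 = 4*(-2 - 1*(-1/3) - 18) - 157 = 4*(-2 + 1/3 - 18) - 157 = 4*(-59/3) - 157 = -236/3 - 157 = -707/3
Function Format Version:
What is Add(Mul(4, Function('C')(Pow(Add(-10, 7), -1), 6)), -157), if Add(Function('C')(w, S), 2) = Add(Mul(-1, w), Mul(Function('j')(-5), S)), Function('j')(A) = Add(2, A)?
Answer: Rational(-707, 3) ≈ -235.67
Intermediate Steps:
Function('C')(w, S) = Add(-2, Mul(-1, w), Mul(-3, S)) (Function('C')(w, S) = Add(-2, Add(Mul(-1, w), Mul(Add(2, -5), S))) = Add(-2, Add(Mul(-1, w), Mul(-3, S))) = Add(-2, Mul(-1, w), Mul(-3, S)))
Add(Mul(4, Function('C')(Pow(Add(-10, 7), -1), 6)), -157) = Add(Mul(4, Add(-2, Mul(-1, Pow(Add(-10, 7), -1)), Mul(-3, 6))), -157) = Add(Mul(4, Add(-2, Mul(-1, Pow(-3, -1)), -18)), -157) = Add(Mul(4, Add(-2, Mul(-1, Rational(-1, 3)), -18)), -157) = Add(Mul(4, Add(-2, Rational(1, 3), -18)), -157) = Add(Mul(4, Rational(-59, 3)), -157) = Add(Rational(-236, 3), -157) = Rational(-707, 3)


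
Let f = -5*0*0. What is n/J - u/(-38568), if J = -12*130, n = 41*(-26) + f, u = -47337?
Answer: -104911/192840 ≈ -0.54403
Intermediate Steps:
f = 0 (f = 0*0 = 0)
n = -1066 (n = 41*(-26) + 0 = -1066 + 0 = -1066)
J = -1560
n/J - u/(-38568) = -1066/(-1560) - 1*(-47337)/(-38568) = -1066*(-1/1560) + 47337*(-1/38568) = 41/60 - 15779/12856 = -104911/192840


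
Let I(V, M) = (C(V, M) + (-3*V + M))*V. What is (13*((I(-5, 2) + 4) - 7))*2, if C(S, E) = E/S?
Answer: -2236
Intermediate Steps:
I(V, M) = V*(M - 3*V + M/V) (I(V, M) = (M/V + (-3*V + M))*V = (M/V + (M - 3*V))*V = (M - 3*V + M/V)*V = V*(M - 3*V + M/V))
(13*((I(-5, 2) + 4) - 7))*2 = (13*(((2 - 5*(2 - 3*(-5))) + 4) - 7))*2 = (13*(((2 - 5*(2 + 15)) + 4) - 7))*2 = (13*(((2 - 5*17) + 4) - 7))*2 = (13*(((2 - 85) + 4) - 7))*2 = (13*((-83 + 4) - 7))*2 = (13*(-79 - 7))*2 = (13*(-86))*2 = -1118*2 = -2236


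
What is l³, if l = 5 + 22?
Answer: 19683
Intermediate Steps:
l = 27
l³ = 27³ = 19683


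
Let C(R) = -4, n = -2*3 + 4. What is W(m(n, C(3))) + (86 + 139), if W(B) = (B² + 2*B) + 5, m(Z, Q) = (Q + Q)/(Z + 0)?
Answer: 254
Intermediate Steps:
n = -2 (n = -6 + 4 = -2)
m(Z, Q) = 2*Q/Z (m(Z, Q) = (2*Q)/Z = 2*Q/Z)
W(B) = 5 + B² + 2*B
W(m(n, C(3))) + (86 + 139) = (5 + (2*(-4)/(-2))² + 2*(2*(-4)/(-2))) + (86 + 139) = (5 + (2*(-4)*(-½))² + 2*(2*(-4)*(-½))) + 225 = (5 + 4² + 2*4) + 225 = (5 + 16 + 8) + 225 = 29 + 225 = 254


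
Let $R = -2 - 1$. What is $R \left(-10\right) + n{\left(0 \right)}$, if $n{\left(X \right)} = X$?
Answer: $30$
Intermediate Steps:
$R = -3$
$R \left(-10\right) + n{\left(0 \right)} = \left(-3\right) \left(-10\right) + 0 = 30 + 0 = 30$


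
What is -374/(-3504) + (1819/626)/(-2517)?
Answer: 48576361/460087464 ≈ 0.10558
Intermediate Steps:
-374/(-3504) + (1819/626)/(-2517) = -374*(-1/3504) + (1819*(1/626))*(-1/2517) = 187/1752 + (1819/626)*(-1/2517) = 187/1752 - 1819/1575642 = 48576361/460087464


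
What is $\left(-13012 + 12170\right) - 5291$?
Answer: $-6133$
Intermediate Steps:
$\left(-13012 + 12170\right) - 5291 = -842 - 5291 = -6133$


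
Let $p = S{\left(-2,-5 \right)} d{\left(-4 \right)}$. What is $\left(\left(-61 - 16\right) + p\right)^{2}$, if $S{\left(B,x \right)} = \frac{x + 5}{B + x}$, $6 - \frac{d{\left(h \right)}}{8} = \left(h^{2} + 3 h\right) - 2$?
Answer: $5929$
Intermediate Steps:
$d{\left(h \right)} = 64 - 24 h - 8 h^{2}$ ($d{\left(h \right)} = 48 - 8 \left(\left(h^{2} + 3 h\right) - 2\right) = 48 - 8 \left(-2 + h^{2} + 3 h\right) = 48 - \left(-16 + 8 h^{2} + 24 h\right) = 64 - 24 h - 8 h^{2}$)
$S{\left(B,x \right)} = \frac{5 + x}{B + x}$
$p = 0$ ($p = \frac{5 - 5}{-2 - 5} \left(64 - -96 - 8 \left(-4\right)^{2}\right) = \frac{1}{-7} \cdot 0 \left(64 + 96 - 128\right) = \left(- \frac{1}{7}\right) 0 \left(64 + 96 - 128\right) = 0 \cdot 32 = 0$)
$\left(\left(-61 - 16\right) + p\right)^{2} = \left(\left(-61 - 16\right) + 0\right)^{2} = \left(-77 + 0\right)^{2} = \left(-77\right)^{2} = 5929$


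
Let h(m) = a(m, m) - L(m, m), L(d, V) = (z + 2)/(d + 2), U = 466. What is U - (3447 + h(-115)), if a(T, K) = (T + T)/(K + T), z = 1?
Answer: -336969/113 ≈ -2982.0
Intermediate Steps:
L(d, V) = 3/(2 + d) (L(d, V) = (1 + 2)/(d + 2) = 3/(2 + d))
a(T, K) = 2*T/(K + T) (a(T, K) = (2*T)/(K + T) = 2*T/(K + T))
h(m) = 1 - 3/(2 + m) (h(m) = 2*m/(m + m) - 3/(2 + m) = 2*m/((2*m)) - 3/(2 + m) = 2*m*(1/(2*m)) - 3/(2 + m) = 1 - 3/(2 + m))
U - (3447 + h(-115)) = 466 - (3447 + (-1 - 115)/(2 - 115)) = 466 - (3447 - 116/(-113)) = 466 - (3447 - 1/113*(-116)) = 466 - (3447 + 116/113) = 466 - 1*389627/113 = 466 - 389627/113 = -336969/113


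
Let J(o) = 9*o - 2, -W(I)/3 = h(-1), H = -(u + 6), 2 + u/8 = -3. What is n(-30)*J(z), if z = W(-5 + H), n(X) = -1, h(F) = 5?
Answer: 137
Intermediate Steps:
u = -40 (u = -16 + 8*(-3) = -16 - 24 = -40)
H = 34 (H = -(-40 + 6) = -1*(-34) = 34)
W(I) = -15 (W(I) = -3*5 = -15)
z = -15
J(o) = -2 + 9*o
n(-30)*J(z) = -(-2 + 9*(-15)) = -(-2 - 135) = -1*(-137) = 137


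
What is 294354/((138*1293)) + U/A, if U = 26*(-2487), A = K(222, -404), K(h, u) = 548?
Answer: -13739847/118094 ≈ -116.35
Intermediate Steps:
A = 548
U = -64662
294354/((138*1293)) + U/A = 294354/((138*1293)) - 64662/548 = 294354/178434 - 64662*1/548 = 294354*(1/178434) - 32331/274 = 711/431 - 32331/274 = -13739847/118094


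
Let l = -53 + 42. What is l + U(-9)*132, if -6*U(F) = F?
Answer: 187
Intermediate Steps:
U(F) = -F/6
l = -11
l + U(-9)*132 = -11 - 1/6*(-9)*132 = -11 + (3/2)*132 = -11 + 198 = 187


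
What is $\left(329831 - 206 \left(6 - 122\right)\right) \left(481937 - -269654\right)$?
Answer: $265858029657$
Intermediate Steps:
$\left(329831 - 206 \left(6 - 122\right)\right) \left(481937 - -269654\right) = \left(329831 - -23896\right) \left(481937 + 269654\right) = \left(329831 + 23896\right) 751591 = 353727 \cdot 751591 = 265858029657$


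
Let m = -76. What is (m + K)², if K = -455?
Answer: 281961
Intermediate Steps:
(m + K)² = (-76 - 455)² = (-531)² = 281961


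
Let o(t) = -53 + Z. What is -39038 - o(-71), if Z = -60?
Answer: -38925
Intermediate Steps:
o(t) = -113 (o(t) = -53 - 60 = -113)
-39038 - o(-71) = -39038 - 1*(-113) = -39038 + 113 = -38925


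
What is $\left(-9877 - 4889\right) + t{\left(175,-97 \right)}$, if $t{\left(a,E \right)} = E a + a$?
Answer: $-31566$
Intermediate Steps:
$t{\left(a,E \right)} = a + E a$
$\left(-9877 - 4889\right) + t{\left(175,-97 \right)} = \left(-9877 - 4889\right) + 175 \left(1 - 97\right) = -14766 + 175 \left(-96\right) = -14766 - 16800 = -31566$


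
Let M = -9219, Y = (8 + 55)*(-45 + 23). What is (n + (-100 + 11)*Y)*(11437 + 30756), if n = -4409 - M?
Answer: 5407623652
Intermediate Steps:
Y = -1386 (Y = 63*(-22) = -1386)
n = 4810 (n = -4409 - 1*(-9219) = -4409 + 9219 = 4810)
(n + (-100 + 11)*Y)*(11437 + 30756) = (4810 + (-100 + 11)*(-1386))*(11437 + 30756) = (4810 - 89*(-1386))*42193 = (4810 + 123354)*42193 = 128164*42193 = 5407623652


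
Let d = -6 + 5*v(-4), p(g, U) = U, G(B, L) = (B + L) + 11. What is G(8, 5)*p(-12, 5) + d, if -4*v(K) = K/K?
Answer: 451/4 ≈ 112.75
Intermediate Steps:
v(K) = -1/4 (v(K) = -K/(4*K) = -1/4*1 = -1/4)
G(B, L) = 11 + B + L
d = -29/4 (d = -6 + 5*(-1/4) = -6 - 5/4 = -29/4 ≈ -7.2500)
G(8, 5)*p(-12, 5) + d = (11 + 8 + 5)*5 - 29/4 = 24*5 - 29/4 = 120 - 29/4 = 451/4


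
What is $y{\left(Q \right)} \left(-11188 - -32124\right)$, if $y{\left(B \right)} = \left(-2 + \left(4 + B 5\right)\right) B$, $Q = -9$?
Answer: $8102232$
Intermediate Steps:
$y{\left(B \right)} = B \left(2 + 5 B\right)$ ($y{\left(B \right)} = \left(-2 + \left(4 + 5 B\right)\right) B = \left(2 + 5 B\right) B = B \left(2 + 5 B\right)$)
$y{\left(Q \right)} \left(-11188 - -32124\right) = - 9 \left(2 + 5 \left(-9\right)\right) \left(-11188 - -32124\right) = - 9 \left(2 - 45\right) \left(-11188 + 32124\right) = \left(-9\right) \left(-43\right) 20936 = 387 \cdot 20936 = 8102232$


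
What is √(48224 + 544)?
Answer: 8*√762 ≈ 220.83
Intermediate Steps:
√(48224 + 544) = √48768 = 8*√762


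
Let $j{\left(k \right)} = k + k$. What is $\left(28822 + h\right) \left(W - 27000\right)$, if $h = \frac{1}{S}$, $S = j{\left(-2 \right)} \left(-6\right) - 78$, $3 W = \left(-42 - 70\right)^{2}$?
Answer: $- \frac{53272014236}{81} \approx -6.5768 \cdot 10^{8}$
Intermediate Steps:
$j{\left(k \right)} = 2 k$
$W = \frac{12544}{3}$ ($W = \frac{\left(-42 - 70\right)^{2}}{3} = \frac{\left(-112\right)^{2}}{3} = \frac{1}{3} \cdot 12544 = \frac{12544}{3} \approx 4181.3$)
$S = -54$ ($S = 2 \left(-2\right) \left(-6\right) - 78 = \left(-4\right) \left(-6\right) - 78 = 24 - 78 = -54$)
$h = - \frac{1}{54}$ ($h = \frac{1}{-54} = - \frac{1}{54} \approx -0.018519$)
$\left(28822 + h\right) \left(W - 27000\right) = \left(28822 - \frac{1}{54}\right) \left(\frac{12544}{3} - 27000\right) = \frac{1556387 \left(\frac{12544}{3} - 27000\right)}{54} = \frac{1556387}{54} \left(- \frac{68456}{3}\right) = - \frac{53272014236}{81}$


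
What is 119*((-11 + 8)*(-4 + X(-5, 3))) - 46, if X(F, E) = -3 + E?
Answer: 1382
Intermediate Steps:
119*((-11 + 8)*(-4 + X(-5, 3))) - 46 = 119*((-11 + 8)*(-4 + (-3 + 3))) - 46 = 119*(-3*(-4 + 0)) - 46 = 119*(-3*(-4)) - 46 = 119*12 - 46 = 1428 - 46 = 1382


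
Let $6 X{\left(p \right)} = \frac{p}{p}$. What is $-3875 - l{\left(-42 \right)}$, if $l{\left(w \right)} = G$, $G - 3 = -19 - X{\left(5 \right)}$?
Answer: $- \frac{23153}{6} \approx -3858.8$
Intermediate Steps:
$X{\left(p \right)} = \frac{1}{6}$ ($X{\left(p \right)} = \frac{p \frac{1}{p}}{6} = \frac{1}{6} \cdot 1 = \frac{1}{6}$)
$G = - \frac{97}{6}$ ($G = 3 - \frac{115}{6} = - \frac{97}{6} \approx -16.167$)
$l{\left(w \right)} = - \frac{97}{6}$
$-3875 - l{\left(-42 \right)} = -3875 - - \frac{97}{6} = -3875 + \frac{97}{6} = - \frac{23153}{6}$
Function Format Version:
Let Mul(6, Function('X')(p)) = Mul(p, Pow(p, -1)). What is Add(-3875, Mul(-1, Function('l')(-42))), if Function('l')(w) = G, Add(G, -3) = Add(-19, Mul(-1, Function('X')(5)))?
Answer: Rational(-23153, 6) ≈ -3858.8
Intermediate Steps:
Function('X')(p) = Rational(1, 6) (Function('X')(p) = Mul(Rational(1, 6), Mul(p, Pow(p, -1))) = Mul(Rational(1, 6), 1) = Rational(1, 6))
G = Rational(-97, 6) (G = Add(3, Add(-19, Mul(-1, Rational(1, 6)))) = Add(3, Add(-19, Rational(-1, 6))) = Add(3, Rational(-115, 6)) = Rational(-97, 6) ≈ -16.167)
Function('l')(w) = Rational(-97, 6)
Add(-3875, Mul(-1, Function('l')(-42))) = Add(-3875, Mul(-1, Rational(-97, 6))) = Add(-3875, Rational(97, 6)) = Rational(-23153, 6)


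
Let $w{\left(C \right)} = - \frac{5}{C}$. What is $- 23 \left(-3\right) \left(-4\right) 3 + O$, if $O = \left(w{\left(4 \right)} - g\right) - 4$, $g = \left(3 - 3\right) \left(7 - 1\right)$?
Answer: $- \frac{3333}{4} \approx -833.25$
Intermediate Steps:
$g = 0$ ($g = 0 \cdot 6 = 0$)
$O = - \frac{21}{4}$ ($O = \left(- \frac{5}{4} - 0\right) - 4 = \left(\left(-5\right) \frac{1}{4} + 0\right) - 4 = \left(- \frac{5}{4} + 0\right) - 4 = - \frac{5}{4} - 4 = - \frac{21}{4} \approx -5.25$)
$- 23 \left(-3\right) \left(-4\right) 3 + O = - 23 \left(-3\right) \left(-4\right) 3 - \frac{21}{4} = - 23 \cdot 12 \cdot 3 - \frac{21}{4} = \left(-23\right) 36 - \frac{21}{4} = -828 - \frac{21}{4} = - \frac{3333}{4}$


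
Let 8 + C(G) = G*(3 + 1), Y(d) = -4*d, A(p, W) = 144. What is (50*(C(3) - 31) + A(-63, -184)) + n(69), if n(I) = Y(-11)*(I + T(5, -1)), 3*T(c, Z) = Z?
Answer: 5446/3 ≈ 1815.3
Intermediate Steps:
T(c, Z) = Z/3
C(G) = -8 + 4*G (C(G) = -8 + G*(3 + 1) = -8 + G*4 = -8 + 4*G)
n(I) = -44/3 + 44*I (n(I) = (-4*(-11))*(I + (1/3)*(-1)) = 44*(I - 1/3) = 44*(-1/3 + I) = -44/3 + 44*I)
(50*(C(3) - 31) + A(-63, -184)) + n(69) = (50*((-8 + 4*3) - 31) + 144) + (-44/3 + 44*69) = (50*((-8 + 12) - 31) + 144) + (-44/3 + 3036) = (50*(4 - 31) + 144) + 9064/3 = (50*(-27) + 144) + 9064/3 = (-1350 + 144) + 9064/3 = -1206 + 9064/3 = 5446/3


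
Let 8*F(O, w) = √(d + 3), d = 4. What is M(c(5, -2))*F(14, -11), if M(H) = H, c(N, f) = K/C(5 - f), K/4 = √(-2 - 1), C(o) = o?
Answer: I*√21/14 ≈ 0.32733*I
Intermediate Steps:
F(O, w) = √7/8 (F(O, w) = √(4 + 3)/8 = √7/8)
K = 4*I*√3 (K = 4*√(-2 - 1) = 4*√(-3) = 4*(I*√3) = 4*I*√3 ≈ 6.9282*I)
c(N, f) = 4*I*√3/(5 - f) (c(N, f) = (4*I*√3)/(5 - f) = 4*I*√3/(5 - f))
M(c(5, -2))*F(14, -11) = (-4*I*√3/(-5 - 2))*(√7/8) = (-4*I*√3/(-7))*(√7/8) = (-4*I*√3*(-⅐))*(√7/8) = (4*I*√3/7)*(√7/8) = I*√21/14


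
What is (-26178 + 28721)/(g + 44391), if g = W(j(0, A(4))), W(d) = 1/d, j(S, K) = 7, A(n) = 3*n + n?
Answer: 17801/310738 ≈ 0.057286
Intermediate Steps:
A(n) = 4*n
g = ⅐ (g = 1/7 = ⅐ ≈ 0.14286)
(-26178 + 28721)/(g + 44391) = (-26178 + 28721)/(⅐ + 44391) = 2543/(310738/7) = 2543*(7/310738) = 17801/310738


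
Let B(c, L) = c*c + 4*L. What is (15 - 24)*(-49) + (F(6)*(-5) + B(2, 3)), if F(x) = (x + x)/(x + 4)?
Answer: 451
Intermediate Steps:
F(x) = 2*x/(4 + x) (F(x) = (2*x)/(4 + x) = 2*x/(4 + x))
B(c, L) = c² + 4*L
(15 - 24)*(-49) + (F(6)*(-5) + B(2, 3)) = (15 - 24)*(-49) + ((2*6/(4 + 6))*(-5) + (2² + 4*3)) = -9*(-49) + ((2*6/10)*(-5) + (4 + 12)) = 441 + ((2*6*(⅒))*(-5) + 16) = 441 + ((6/5)*(-5) + 16) = 441 + (-6 + 16) = 441 + 10 = 451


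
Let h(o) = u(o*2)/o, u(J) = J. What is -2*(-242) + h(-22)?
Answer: 486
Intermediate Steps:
h(o) = 2 (h(o) = (o*2)/o = (2*o)/o = 2)
-2*(-242) + h(-22) = -2*(-242) + 2 = 484 + 2 = 486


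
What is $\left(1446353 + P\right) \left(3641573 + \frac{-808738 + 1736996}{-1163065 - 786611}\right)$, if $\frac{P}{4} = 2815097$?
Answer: $\frac{45108209773395319345}{974838} \approx 4.6273 \cdot 10^{13}$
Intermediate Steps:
$P = 11260388$ ($P = 4 \cdot 2815097 = 11260388$)
$\left(1446353 + P\right) \left(3641573 + \frac{-808738 + 1736996}{-1163065 - 786611}\right) = \left(1446353 + 11260388\right) \left(3641573 + \frac{-808738 + 1736996}{-1163065 - 786611}\right) = 12706741 \left(3641573 + \frac{928258}{-1949676}\right) = 12706741 \left(3641573 + 928258 \left(- \frac{1}{1949676}\right)\right) = 12706741 \left(3641573 - \frac{464129}{974838}\right) = 12706741 \cdot \frac{3549943276045}{974838} = \frac{45108209773395319345}{974838}$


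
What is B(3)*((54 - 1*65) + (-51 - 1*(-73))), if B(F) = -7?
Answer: -77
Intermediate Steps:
B(3)*((54 - 1*65) + (-51 - 1*(-73))) = -7*((54 - 1*65) + (-51 - 1*(-73))) = -7*((54 - 65) + (-51 + 73)) = -7*(-11 + 22) = -7*11 = -77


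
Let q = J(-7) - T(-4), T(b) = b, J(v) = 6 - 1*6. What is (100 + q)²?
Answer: 10816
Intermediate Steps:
J(v) = 0 (J(v) = 6 - 6 = 0)
q = 4 (q = 0 - 1*(-4) = 0 + 4 = 4)
(100 + q)² = (100 + 4)² = 104² = 10816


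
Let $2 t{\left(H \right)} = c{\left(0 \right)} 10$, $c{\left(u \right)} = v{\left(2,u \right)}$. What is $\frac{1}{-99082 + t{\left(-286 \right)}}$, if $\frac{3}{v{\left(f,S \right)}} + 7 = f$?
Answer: $- \frac{1}{99085} \approx -1.0092 \cdot 10^{-5}$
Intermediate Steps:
$v{\left(f,S \right)} = \frac{3}{-7 + f}$
$c{\left(u \right)} = - \frac{3}{5}$ ($c{\left(u \right)} = \frac{3}{-7 + 2} = \frac{3}{-5} = 3 \left(- \frac{1}{5}\right) = - \frac{3}{5}$)
$t{\left(H \right)} = -3$ ($t{\left(H \right)} = \frac{\left(- \frac{3}{5}\right) 10}{2} = \frac{1}{2} \left(-6\right) = -3$)
$\frac{1}{-99082 + t{\left(-286 \right)}} = \frac{1}{-99082 - 3} = \frac{1}{-99085} = - \frac{1}{99085}$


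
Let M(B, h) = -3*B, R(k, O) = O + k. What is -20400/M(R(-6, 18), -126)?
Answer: 1700/3 ≈ 566.67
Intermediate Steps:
-20400/M(R(-6, 18), -126) = -20400*(-1/(3*(18 - 6))) = -20400/((-3*12)) = -20400/(-36) = -20400*(-1/36) = 1700/3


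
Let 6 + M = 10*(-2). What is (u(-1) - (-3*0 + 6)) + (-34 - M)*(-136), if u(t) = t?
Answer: 1081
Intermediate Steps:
M = -26 (M = -6 + 10*(-2) = -6 - 20 = -26)
(u(-1) - (-3*0 + 6)) + (-34 - M)*(-136) = (-1 - (-3*0 + 6)) + (-34 - 1*(-26))*(-136) = (-1 - (0 + 6)) + (-34 + 26)*(-136) = (-1 - 1*6) - 8*(-136) = (-1 - 6) + 1088 = -7 + 1088 = 1081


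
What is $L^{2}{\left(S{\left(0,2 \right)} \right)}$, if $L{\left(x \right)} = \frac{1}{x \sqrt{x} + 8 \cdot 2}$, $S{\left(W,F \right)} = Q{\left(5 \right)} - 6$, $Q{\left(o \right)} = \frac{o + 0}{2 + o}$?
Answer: $\frac{2401}{\left(784 - 37 i \sqrt{259}\right)^{2}} \approx 0.00066475 + 0.0023864 i$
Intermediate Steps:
$Q{\left(o \right)} = \frac{o}{2 + o}$
$S{\left(W,F \right)} = - \frac{37}{7}$ ($S{\left(W,F \right)} = \frac{5}{2 + 5} - 6 = \frac{5}{7} - 6 = - \frac{37}{7}$)
$L{\left(x \right)} = \frac{1}{16 + x^{\frac{3}{2}}}$ ($L{\left(x \right)} = \frac{1}{x^{\frac{3}{2}} + 16} = \frac{1}{16 + x^{\frac{3}{2}}}$)
$L^{2}{\left(S{\left(0,2 \right)} \right)} = \left(\frac{1}{16 + \left(- \frac{37}{7}\right)^{\frac{3}{2}}}\right)^{2} = \left(\frac{1}{16 - \frac{37 i \sqrt{259}}{49}}\right)^{2} = \frac{1}{\left(16 - \frac{37 i \sqrt{259}}{49}\right)^{2}}$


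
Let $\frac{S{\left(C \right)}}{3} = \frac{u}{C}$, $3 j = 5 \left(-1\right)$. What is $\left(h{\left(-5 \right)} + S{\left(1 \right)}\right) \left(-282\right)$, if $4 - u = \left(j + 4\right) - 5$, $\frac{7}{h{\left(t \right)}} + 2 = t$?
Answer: $-5358$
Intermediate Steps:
$h{\left(t \right)} = \frac{7}{-2 + t}$
$j = - \frac{5}{3}$ ($j = \frac{5 \left(-1\right)}{3} = \frac{1}{3} \left(-5\right) = - \frac{5}{3} \approx -1.6667$)
$u = \frac{20}{3}$ ($u = 4 - \left(\left(- \frac{5}{3} + 4\right) - 5\right) = 4 - \left(\frac{7}{3} - 5\right) = 4 - - \frac{8}{3} = 4 + \frac{8}{3} = \frac{20}{3} \approx 6.6667$)
$S{\left(C \right)} = \frac{20}{C}$ ($S{\left(C \right)} = 3 \frac{20}{3 C} = \frac{20}{C}$)
$\left(h{\left(-5 \right)} + S{\left(1 \right)}\right) \left(-282\right) = \left(\frac{7}{-2 - 5} + \frac{20}{1}\right) \left(-282\right) = \left(\frac{7}{-7} + 20 \cdot 1\right) \left(-282\right) = \left(7 \left(- \frac{1}{7}\right) + 20\right) \left(-282\right) = \left(-1 + 20\right) \left(-282\right) = 19 \left(-282\right) = -5358$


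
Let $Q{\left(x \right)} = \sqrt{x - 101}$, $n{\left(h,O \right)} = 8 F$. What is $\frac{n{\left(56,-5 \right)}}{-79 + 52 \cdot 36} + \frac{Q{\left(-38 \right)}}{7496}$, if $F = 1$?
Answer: $\frac{8}{1793} + \frac{i \sqrt{139}}{7496} \approx 0.0044618 + 0.0015728 i$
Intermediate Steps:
$n{\left(h,O \right)} = 8$ ($n{\left(h,O \right)} = 8 \cdot 1 = 8$)
$Q{\left(x \right)} = \sqrt{-101 + x}$
$\frac{n{\left(56,-5 \right)}}{-79 + 52 \cdot 36} + \frac{Q{\left(-38 \right)}}{7496} = \frac{8}{-79 + 52 \cdot 36} + \frac{\sqrt{-101 - 38}}{7496} = \frac{8}{-79 + 1872} + \sqrt{-139} \cdot \frac{1}{7496} = \frac{8}{1793} + i \sqrt{139} \cdot \frac{1}{7496} = 8 \cdot \frac{1}{1793} + \frac{i \sqrt{139}}{7496} = \frac{8}{1793} + \frac{i \sqrt{139}}{7496}$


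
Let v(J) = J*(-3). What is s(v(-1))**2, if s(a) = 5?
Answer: 25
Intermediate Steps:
v(J) = -3*J
s(v(-1))**2 = 5**2 = 25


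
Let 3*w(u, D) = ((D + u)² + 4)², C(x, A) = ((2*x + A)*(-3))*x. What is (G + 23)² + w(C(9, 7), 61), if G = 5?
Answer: 142129002352/3 ≈ 4.7376e+10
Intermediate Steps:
C(x, A) = x*(-6*x - 3*A) (C(x, A) = ((A + 2*x)*(-3))*x = (-6*x - 3*A)*x = x*(-6*x - 3*A))
w(u, D) = (4 + (D + u)²)²/3 (w(u, D) = ((D + u)² + 4)²/3 = (4 + (D + u)²)²/3)
(G + 23)² + w(C(9, 7), 61) = (5 + 23)² + (4 + (61 - 3*9*(7 + 2*9))²)²/3 = 28² + (4 + (61 - 3*9*(7 + 18))²)²/3 = 784 + (4 + (61 - 3*9*25)²)²/3 = 784 + (4 + (61 - 675)²)²/3 = 784 + (4 + (-614)²)²/3 = 784 + (4 + 376996)²/3 = 784 + (⅓)*377000² = 784 + (⅓)*142129000000 = 784 + 142129000000/3 = 142129002352/3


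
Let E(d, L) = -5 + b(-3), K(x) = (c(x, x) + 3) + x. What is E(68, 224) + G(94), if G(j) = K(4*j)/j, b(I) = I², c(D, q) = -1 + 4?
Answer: 379/47 ≈ 8.0638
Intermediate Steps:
c(D, q) = 3
K(x) = 6 + x (K(x) = (3 + 3) + x = 6 + x)
E(d, L) = 4 (E(d, L) = -5 + (-3)² = -5 + 9 = 4)
G(j) = (6 + 4*j)/j
E(68, 224) + G(94) = 4 + (4 + 6/94) = 4 + (4 + 6*(1/94)) = 4 + (4 + 3/47) = 4 + 191/47 = 379/47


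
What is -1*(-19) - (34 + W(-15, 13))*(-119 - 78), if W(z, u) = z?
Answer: 3762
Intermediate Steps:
-1*(-19) - (34 + W(-15, 13))*(-119 - 78) = -1*(-19) - (34 - 15)*(-119 - 78) = 19 - 19*(-197) = 19 - 1*(-3743) = 19 + 3743 = 3762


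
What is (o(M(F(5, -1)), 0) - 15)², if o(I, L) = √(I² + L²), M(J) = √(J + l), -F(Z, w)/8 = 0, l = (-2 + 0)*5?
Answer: (15 - I*√10)² ≈ 215.0 - 94.868*I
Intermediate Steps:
l = -10 (l = -2*5 = -10)
F(Z, w) = 0 (F(Z, w) = -8*0 = 0)
M(J) = √(-10 + J) (M(J) = √(J - 10) = √(-10 + J))
(o(M(F(5, -1)), 0) - 15)² = (√((√(-10 + 0))² + 0²) - 15)² = (√((√(-10))² + 0) - 15)² = (√((I*√10)² + 0) - 15)² = (√(-10 + 0) - 15)² = (√(-10) - 15)² = (I*√10 - 15)² = (-15 + I*√10)²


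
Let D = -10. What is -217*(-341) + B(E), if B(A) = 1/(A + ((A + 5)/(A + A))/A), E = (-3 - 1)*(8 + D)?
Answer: 76735017/1037 ≈ 73997.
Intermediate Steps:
E = 8 (E = (-3 - 1)*(8 - 10) = -4*(-2) = 8)
B(A) = 1/(A + (5 + A)/(2*A²)) (B(A) = 1/(A + ((5 + A)/((2*A)))/A) = 1/(A + ((5 + A)*(1/(2*A)))/A) = 1/(A + ((5 + A)/(2*A))/A) = 1/(A + (5 + A)/(2*A²)))
-217*(-341) + B(E) = -217*(-341) + 2*8²/(5 + 8 + 2*8³) = 73997 + 2*64/(5 + 8 + 2*512) = 73997 + 2*64/(5 + 8 + 1024) = 73997 + 2*64/1037 = 73997 + 2*64*(1/1037) = 73997 + 128/1037 = 76735017/1037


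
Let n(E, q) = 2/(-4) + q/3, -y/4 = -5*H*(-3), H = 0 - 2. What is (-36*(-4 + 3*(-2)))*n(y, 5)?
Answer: 420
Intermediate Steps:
H = -2
y = 120 (y = -4*(-5*(-2))*(-3) = -40*(-3) = -4*(-30) = 120)
n(E, q) = -½ + q/3 (n(E, q) = 2*(-¼) + q*(⅓) = -½ + q/3)
(-36*(-4 + 3*(-2)))*n(y, 5) = (-36*(-4 + 3*(-2)))*(-½ + (⅓)*5) = (-36*(-4 - 6))*(-½ + 5/3) = -36*(-10)*(7/6) = 360*(7/6) = 420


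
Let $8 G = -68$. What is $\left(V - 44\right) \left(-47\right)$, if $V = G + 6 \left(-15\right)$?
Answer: $\frac{13395}{2} \approx 6697.5$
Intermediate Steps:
$G = - \frac{17}{2}$ ($G = \frac{1}{8} \left(-68\right) = - \frac{17}{2} \approx -8.5$)
$V = - \frac{197}{2}$ ($V = - \frac{17}{2} + 6 \left(-15\right) = - \frac{17}{2} - 90 = - \frac{197}{2} \approx -98.5$)
$\left(V - 44\right) \left(-47\right) = \left(- \frac{197}{2} - 44\right) \left(-47\right) = \left(- \frac{285}{2}\right) \left(-47\right) = \frac{13395}{2}$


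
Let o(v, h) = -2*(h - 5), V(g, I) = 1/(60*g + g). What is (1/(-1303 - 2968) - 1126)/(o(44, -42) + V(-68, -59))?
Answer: -19948341756/1665309881 ≈ -11.979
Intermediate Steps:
V(g, I) = 1/(61*g)
o(v, h) = 10 - 2*h (o(v, h) = -2*(-5 + h) = 10 - 2*h)
(1/(-1303 - 2968) - 1126)/(o(44, -42) + V(-68, -59)) = (1/(-1303 - 2968) - 1126)/((10 - 2*(-42)) + (1/61)/(-68)) = (1/(-4271) - 1126)/((10 + 84) + (1/61)*(-1/68)) = (-1/4271 - 1126)/(94 - 1/4148) = -4809147/(4271*389911/4148) = -4809147/4271*4148/389911 = -19948341756/1665309881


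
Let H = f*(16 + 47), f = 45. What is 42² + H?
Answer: 4599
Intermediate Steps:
H = 2835 (H = 45*(16 + 47) = 45*63 = 2835)
42² + H = 42² + 2835 = 1764 + 2835 = 4599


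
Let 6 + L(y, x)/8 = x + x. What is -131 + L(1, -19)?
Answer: -483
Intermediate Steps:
L(y, x) = -48 + 16*x (L(y, x) = -48 + 8*(x + x) = -48 + 8*(2*x) = -48 + 16*x)
-131 + L(1, -19) = -131 + (-48 + 16*(-19)) = -131 + (-48 - 304) = -131 - 352 = -483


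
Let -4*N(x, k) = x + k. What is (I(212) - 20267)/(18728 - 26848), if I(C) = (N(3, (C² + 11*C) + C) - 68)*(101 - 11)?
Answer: 2189869/16240 ≈ 134.84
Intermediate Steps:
N(x, k) = -k/4 - x/4 (N(x, k) = -(x + k)/4 = -(k + x)/4 = -k/4 - x/4)
I(C) = -12375/2 - 270*C - 45*C²/2 (I(C) = ((-((C² + 11*C) + C)/4 - ¼*3) - 68)*(101 - 11) = ((-(C² + 12*C)/4 - ¾) - 68)*90 = (((-3*C - C²/4) - ¾) - 68)*90 = ((-¾ - 3*C - C²/4) - 68)*90 = (-275/4 - 3*C - C²/4)*90 = -12375/2 - 270*C - 45*C²/2)
(I(212) - 20267)/(18728 - 26848) = ((-12375/2 - 45/2*212*(12 + 212)) - 20267)/(18728 - 26848) = ((-12375/2 - 45/2*212*224) - 20267)/(-8120) = ((-12375/2 - 1068480) - 20267)*(-1/8120) = (-2149335/2 - 20267)*(-1/8120) = -2189869/2*(-1/8120) = 2189869/16240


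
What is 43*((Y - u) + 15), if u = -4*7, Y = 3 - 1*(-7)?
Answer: 2279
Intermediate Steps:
Y = 10 (Y = 3 + 7 = 10)
u = -28
43*((Y - u) + 15) = 43*((10 - 1*(-28)) + 15) = 43*((10 + 28) + 15) = 43*(38 + 15) = 43*53 = 2279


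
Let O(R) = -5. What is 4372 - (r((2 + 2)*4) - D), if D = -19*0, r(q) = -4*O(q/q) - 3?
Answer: 4355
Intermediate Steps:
r(q) = 17 (r(q) = -4*(-5) - 3 = 20 - 3 = 17)
D = 0
4372 - (r((2 + 2)*4) - D) = 4372 - (17 - 1*0) = 4372 - (17 + 0) = 4372 - 1*17 = 4372 - 17 = 4355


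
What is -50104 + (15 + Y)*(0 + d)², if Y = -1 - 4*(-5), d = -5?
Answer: -49254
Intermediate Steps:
Y = 19 (Y = -1 + 20 = 19)
-50104 + (15 + Y)*(0 + d)² = -50104 + (15 + 19)*(0 - 5)² = -50104 + 34*(-5)² = -50104 + 34*25 = -50104 + 850 = -49254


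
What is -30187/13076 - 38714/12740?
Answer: -2447271/457660 ≈ -5.3474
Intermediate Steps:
-30187/13076 - 38714/12740 = -30187*1/13076 - 38714*1/12740 = -30187/13076 - 1489/490 = -2447271/457660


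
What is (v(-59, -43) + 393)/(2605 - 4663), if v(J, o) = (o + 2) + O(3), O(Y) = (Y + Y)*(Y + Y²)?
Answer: -212/1029 ≈ -0.20603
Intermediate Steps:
O(Y) = 2*Y*(Y + Y²) (O(Y) = (2*Y)*(Y + Y²) = 2*Y*(Y + Y²))
v(J, o) = 74 + o (v(J, o) = (o + 2) + 2*3²*(1 + 3) = (2 + o) + 2*9*4 = (2 + o) + 72 = 74 + o)
(v(-59, -43) + 393)/(2605 - 4663) = ((74 - 43) + 393)/(2605 - 4663) = (31 + 393)/(-2058) = 424*(-1/2058) = -212/1029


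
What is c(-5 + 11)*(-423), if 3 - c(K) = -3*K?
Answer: -8883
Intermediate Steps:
c(K) = 3 + 3*K (c(K) = 3 - (-3)*K = 3 + 3*K)
c(-5 + 11)*(-423) = (3 + 3*(-5 + 11))*(-423) = (3 + 3*6)*(-423) = (3 + 18)*(-423) = 21*(-423) = -8883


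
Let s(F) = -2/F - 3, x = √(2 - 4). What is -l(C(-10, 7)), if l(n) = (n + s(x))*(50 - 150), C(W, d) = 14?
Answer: 1100 + 100*I*√2 ≈ 1100.0 + 141.42*I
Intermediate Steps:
x = I*√2 (x = √(-2) = I*√2 ≈ 1.4142*I)
s(F) = -3 - 2/F
l(n) = 300 - 100*n - 100*I*√2 (l(n) = (n + (-3 - 2*(-I*√2/2)))*(50 - 150) = (n + (-3 - (-1)*I*√2))*(-100) = (n + (-3 + I*√2))*(-100) = (-3 + n + I*√2)*(-100) = 300 - 100*n - 100*I*√2)
-l(C(-10, 7)) = -(300 - 100*14 - 100*I*√2) = -(300 - 1400 - 100*I*√2) = -(-1100 - 100*I*√2) = 1100 + 100*I*√2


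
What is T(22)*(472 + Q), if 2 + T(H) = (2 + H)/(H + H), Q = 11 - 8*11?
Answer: -6320/11 ≈ -574.54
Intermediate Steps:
Q = -77 (Q = 11 - 88 = -77)
T(H) = -2 + (2 + H)/(2*H) (T(H) = -2 + (2 + H)/(H + H) = -2 + (2 + H)/((2*H)) = -2 + (2 + H)*(1/(2*H)) = -2 + (2 + H)/(2*H))
T(22)*(472 + Q) = (-3/2 + 1/22)*(472 - 77) = (-3/2 + 1/22)*395 = -16/11*395 = -6320/11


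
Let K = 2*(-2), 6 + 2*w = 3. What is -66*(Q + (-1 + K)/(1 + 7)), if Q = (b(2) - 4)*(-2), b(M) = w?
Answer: -2739/4 ≈ -684.75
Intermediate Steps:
w = -3/2 (w = -3 + (½)*3 = -3 + 3/2 = -3/2 ≈ -1.5000)
K = -4
b(M) = -3/2
Q = 11 (Q = (-3/2 - 4)*(-2) = -11/2*(-2) = 11)
-66*(Q + (-1 + K)/(1 + 7)) = -66*(11 + (-1 - 4)/(1 + 7)) = -66*(11 - 5/8) = -66*83/8 = -2739/4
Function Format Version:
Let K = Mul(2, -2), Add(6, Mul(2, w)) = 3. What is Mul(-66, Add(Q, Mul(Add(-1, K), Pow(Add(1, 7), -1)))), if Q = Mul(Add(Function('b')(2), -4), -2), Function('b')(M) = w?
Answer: Rational(-2739, 4) ≈ -684.75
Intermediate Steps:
w = Rational(-3, 2) (w = Add(-3, Mul(Rational(1, 2), 3)) = Add(-3, Rational(3, 2)) = Rational(-3, 2) ≈ -1.5000)
K = -4
Function('b')(M) = Rational(-3, 2)
Q = 11 (Q = Mul(Add(Rational(-3, 2), -4), -2) = Mul(Rational(-11, 2), -2) = 11)
Mul(-66, Add(Q, Mul(Add(-1, K), Pow(Add(1, 7), -1)))) = Mul(-66, Add(11, Mul(Add(-1, -4), Pow(Add(1, 7), -1)))) = Mul(-66, Add(11, Mul(-5, Pow(8, -1)))) = Mul(-66, Add(11, Mul(-5, Rational(1, 8)))) = Mul(-66, Add(11, Rational(-5, 8))) = Mul(-66, Rational(83, 8)) = Rational(-2739, 4)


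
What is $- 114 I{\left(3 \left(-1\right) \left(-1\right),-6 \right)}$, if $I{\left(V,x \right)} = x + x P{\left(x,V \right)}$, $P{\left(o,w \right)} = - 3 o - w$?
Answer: $10944$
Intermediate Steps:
$P{\left(o,w \right)} = - w - 3 o$
$I{\left(V,x \right)} = x + x \left(- V - 3 x\right)$
$- 114 I{\left(3 \left(-1\right) \left(-1\right),-6 \right)} = - 114 \left(- 6 \left(1 - 3 \left(-1\right) \left(-1\right) - -18\right)\right) = - 114 \left(- 6 \left(1 - \left(-3\right) \left(-1\right) + 18\right)\right) = - 114 \left(- 6 \left(1 - 3 + 18\right)\right) = - 114 \left(\left(-6\right) 16\right) = \left(-114\right) \left(-96\right) = 10944$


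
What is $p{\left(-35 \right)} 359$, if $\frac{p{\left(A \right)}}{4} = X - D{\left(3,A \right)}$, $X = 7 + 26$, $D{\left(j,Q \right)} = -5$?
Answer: $54568$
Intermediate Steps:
$X = 33$
$p{\left(A \right)} = 152$ ($p{\left(A \right)} = 4 \left(33 - -5\right) = 4 \left(33 + 5\right) = 4 \cdot 38 = 152$)
$p{\left(-35 \right)} 359 = 152 \cdot 359 = 54568$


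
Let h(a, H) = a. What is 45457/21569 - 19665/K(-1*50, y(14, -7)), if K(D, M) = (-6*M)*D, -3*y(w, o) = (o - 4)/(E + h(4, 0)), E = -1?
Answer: -244492091/4745180 ≈ -51.524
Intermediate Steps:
y(w, o) = 4/9 - o/9 (y(w, o) = -(o - 4)/(3*(-1 + 4)) = -(-4 + o)/(3*3) = -(-4/3 + o/3)/3 = 4/9 - o/9)
K(D, M) = -6*D*M
45457/21569 - 19665/K(-1*50, y(14, -7)) = 45457/21569 - 19665*1/(300*(4/9 - 1/9*(-7))) = 45457*(1/21569) - 19665*1/(300*(4/9 + 7/9)) = 45457/21569 - 19665/((-6*(-50)*11/9)) = 45457/21569 - 19665/1100/3 = 45457/21569 - 19665*3/1100 = 45457/21569 - 11799/220 = -244492091/4745180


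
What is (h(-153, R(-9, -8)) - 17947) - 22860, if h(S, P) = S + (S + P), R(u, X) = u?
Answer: -41122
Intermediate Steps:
h(S, P) = P + 2*S (h(S, P) = S + (P + S) = P + 2*S)
(h(-153, R(-9, -8)) - 17947) - 22860 = ((-9 + 2*(-153)) - 17947) - 22860 = ((-9 - 306) - 17947) - 22860 = (-315 - 17947) - 22860 = -18262 - 22860 = -41122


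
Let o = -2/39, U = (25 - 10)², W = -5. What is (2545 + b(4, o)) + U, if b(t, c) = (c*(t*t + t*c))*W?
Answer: 4219330/1521 ≈ 2774.1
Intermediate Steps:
U = 225 (U = 15² = 225)
o = -2/39 (o = -2*1/39 = -2/39 ≈ -0.051282)
b(t, c) = -5*c*(t² + c*t) (b(t, c) = (c*(t*t + t*c))*(-5) = (c*(t² + c*t))*(-5) = -5*c*(t² + c*t))
(2545 + b(4, o)) + U = (2545 - 5*(-2/39)*4*(-2/39 + 4)) + 225 = (2545 - 5*(-2/39)*4*154/39) + 225 = (2545 + 6160/1521) + 225 = 3877105/1521 + 225 = 4219330/1521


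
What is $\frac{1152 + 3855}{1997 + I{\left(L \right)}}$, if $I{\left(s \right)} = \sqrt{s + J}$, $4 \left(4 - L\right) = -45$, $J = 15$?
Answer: $\frac{3338}{1335} \approx 2.5004$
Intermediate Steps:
$L = \frac{61}{4}$ ($L = 4 - - \frac{45}{4} = 4 + \frac{45}{4} = \frac{61}{4} \approx 15.25$)
$I{\left(s \right)} = \sqrt{15 + s}$ ($I{\left(s \right)} = \sqrt{s + 15} = \sqrt{15 + s}$)
$\frac{1152 + 3855}{1997 + I{\left(L \right)}} = \frac{1152 + 3855}{1997 + \sqrt{15 + \frac{61}{4}}} = \frac{5007}{1997 + \sqrt{\frac{121}{4}}} = \frac{5007}{1997 + \frac{11}{2}} = \frac{5007}{\frac{4005}{2}} = 5007 \cdot \frac{2}{4005} = \frac{3338}{1335}$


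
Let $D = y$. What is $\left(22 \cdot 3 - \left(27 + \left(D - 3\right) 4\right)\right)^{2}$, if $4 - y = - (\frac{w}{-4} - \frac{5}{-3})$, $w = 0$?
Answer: $\frac{7225}{9} \approx 802.78$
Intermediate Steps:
$y = \frac{17}{3}$ ($y = 4 - - (\frac{0}{-4} - \frac{5}{-3}) = 4 - - (0 \left(- \frac{1}{4}\right) - - \frac{5}{3}) = 4 - - (0 + \frac{5}{3}) = 4 - \left(-1\right) \frac{5}{3} = 4 - - \frac{5}{3} = 4 + \frac{5}{3} = \frac{17}{3} \approx 5.6667$)
$D = \frac{17}{3} \approx 5.6667$
$\left(22 \cdot 3 - \left(27 + \left(D - 3\right) 4\right)\right)^{2} = \left(22 \cdot 3 - \left(27 + \left(\frac{17}{3} - 3\right) 4\right)\right)^{2} = \left(66 - \left(27 + \frac{8}{3} \cdot 4\right)\right)^{2} = \left(66 - \frac{113}{3}\right)^{2} = \left(\frac{85}{3}\right)^{2} = \frac{7225}{9}$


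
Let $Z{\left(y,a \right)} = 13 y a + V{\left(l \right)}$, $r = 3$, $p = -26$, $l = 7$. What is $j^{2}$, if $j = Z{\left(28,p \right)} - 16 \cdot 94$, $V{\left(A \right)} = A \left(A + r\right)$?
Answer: $118766404$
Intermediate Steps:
$V{\left(A \right)} = A \left(3 + A\right)$ ($V{\left(A \right)} = A \left(A + 3\right) = A \left(3 + A\right)$)
$Z{\left(y,a \right)} = 70 + 13 a y$ ($Z{\left(y,a \right)} = 13 y a + 7 \left(3 + 7\right) = 13 a y + 7 \cdot 10 = 13 a y + 70 = 70 + 13 a y$)
$j = -10898$ ($j = \left(70 + 13 \left(-26\right) 28\right) - 16 \cdot 94 = \left(70 - 9464\right) - 1504 = -9394 - 1504 = -10898$)
$j^{2} = \left(-10898\right)^{2} = 118766404$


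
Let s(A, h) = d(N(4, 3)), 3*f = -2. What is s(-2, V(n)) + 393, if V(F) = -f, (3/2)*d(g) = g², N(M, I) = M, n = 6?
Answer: 1211/3 ≈ 403.67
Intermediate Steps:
f = -⅔ (f = (⅓)*(-2) = -⅔ ≈ -0.66667)
d(g) = 2*g²/3
V(F) = ⅔ (V(F) = -1*(-⅔) = ⅔)
s(A, h) = 32/3 (s(A, h) = (⅔)*4² = (⅔)*16 = 32/3)
s(-2, V(n)) + 393 = 32/3 + 393 = 1211/3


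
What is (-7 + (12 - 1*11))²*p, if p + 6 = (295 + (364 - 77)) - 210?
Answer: 13176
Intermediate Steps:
p = 366 (p = -6 + ((295 + (364 - 77)) - 210) = -6 + ((295 + 287) - 210) = -6 + (582 - 210) = -6 + 372 = 366)
(-7 + (12 - 1*11))²*p = (-7 + (12 - 1*11))²*366 = (-7 + (12 - 11))²*366 = (-7 + 1)²*366 = (-6)²*366 = 36*366 = 13176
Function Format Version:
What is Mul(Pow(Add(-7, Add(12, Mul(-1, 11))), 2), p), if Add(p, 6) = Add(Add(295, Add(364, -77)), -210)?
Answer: 13176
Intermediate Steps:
p = 366 (p = Add(-6, Add(Add(295, Add(364, -77)), -210)) = Add(-6, Add(Add(295, 287), -210)) = Add(-6, Add(582, -210)) = Add(-6, 372) = 366)
Mul(Pow(Add(-7, Add(12, Mul(-1, 11))), 2), p) = Mul(Pow(Add(-7, Add(12, Mul(-1, 11))), 2), 366) = Mul(Pow(Add(-7, Add(12, -11)), 2), 366) = Mul(Pow(Add(-7, 1), 2), 366) = Mul(Pow(-6, 2), 366) = Mul(36, 366) = 13176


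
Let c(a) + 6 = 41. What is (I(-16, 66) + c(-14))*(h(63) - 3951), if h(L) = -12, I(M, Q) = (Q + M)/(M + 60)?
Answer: -3150585/22 ≈ -1.4321e+5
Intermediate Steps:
c(a) = 35 (c(a) = -6 + 41 = 35)
I(M, Q) = (M + Q)/(60 + M)
(I(-16, 66) + c(-14))*(h(63) - 3951) = ((-16 + 66)/(60 - 16) + 35)*(-12 - 3951) = (50/44 + 35)*(-3963) = ((1/44)*50 + 35)*(-3963) = (25/22 + 35)*(-3963) = (795/22)*(-3963) = -3150585/22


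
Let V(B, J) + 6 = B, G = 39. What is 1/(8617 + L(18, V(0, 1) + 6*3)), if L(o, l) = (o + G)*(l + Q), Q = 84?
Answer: 1/14089 ≈ 7.0977e-5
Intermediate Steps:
V(B, J) = -6 + B
L(o, l) = (39 + o)*(84 + l) (L(o, l) = (o + 39)*(l + 84) = (39 + o)*(84 + l))
1/(8617 + L(18, V(0, 1) + 6*3)) = 1/(8617 + (3276 + 39*((-6 + 0) + 6*3) + 84*18 + ((-6 + 0) + 6*3)*18)) = 1/(8617 + (3276 + 39*(-6 + 18) + 1512 + (-6 + 18)*18)) = 1/(8617 + (3276 + 39*12 + 1512 + 12*18)) = 1/(8617 + (3276 + 468 + 1512 + 216)) = 1/(8617 + 5472) = 1/14089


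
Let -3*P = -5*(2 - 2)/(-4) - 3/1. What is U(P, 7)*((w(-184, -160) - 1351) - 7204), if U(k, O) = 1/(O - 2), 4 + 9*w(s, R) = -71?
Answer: -5138/3 ≈ -1712.7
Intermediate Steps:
w(s, R) = -25/3 (w(s, R) = -4/9 + (⅑)*(-71) = -4/9 - 71/9 = -25/3)
P = 1 (P = -(-5*(2 - 2)/(-4) - 3/1)/3 = -(-5*0*(-¼) - 3*1)/3 = -(0*(-¼) - 3)/3 = -(0 - 3)/3 = -⅓*(-3) = 1)
U(k, O) = 1/(-2 + O)
U(P, 7)*((w(-184, -160) - 1351) - 7204) = ((-25/3 - 1351) - 7204)/(-2 + 7) = (-4078/3 - 7204)/5 = (⅕)*(-25690/3) = -5138/3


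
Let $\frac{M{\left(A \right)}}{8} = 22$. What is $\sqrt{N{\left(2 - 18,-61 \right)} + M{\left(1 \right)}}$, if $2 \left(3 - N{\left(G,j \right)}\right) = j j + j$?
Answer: $i \sqrt{1651} \approx 40.633 i$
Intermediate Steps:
$M{\left(A \right)} = 176$ ($M{\left(A \right)} = 8 \cdot 22 = 176$)
$N{\left(G,j \right)} = 3 - \frac{j}{2} - \frac{j^{2}}{2}$ ($N{\left(G,j \right)} = 3 - \frac{j j + j}{2} = 3 - \frac{j^{2} + j}{2} = 3 - \frac{j + j^{2}}{2} = 3 - \left(\frac{j}{2} + \frac{j^{2}}{2}\right) = 3 - \frac{j}{2} - \frac{j^{2}}{2}$)
$\sqrt{N{\left(2 - 18,-61 \right)} + M{\left(1 \right)}} = \sqrt{\left(3 - - \frac{61}{2} - \frac{\left(-61\right)^{2}}{2}\right) + 176} = \sqrt{\left(3 + \frac{61}{2} - \frac{3721}{2}\right) + 176} = \sqrt{-1827 + 176} = \sqrt{-1651} = i \sqrt{1651}$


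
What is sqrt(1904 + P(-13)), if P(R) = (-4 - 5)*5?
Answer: 13*sqrt(11) ≈ 43.116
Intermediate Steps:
P(R) = -45 (P(R) = -9*5 = -45)
sqrt(1904 + P(-13)) = sqrt(1904 - 45) = sqrt(1859) = 13*sqrt(11)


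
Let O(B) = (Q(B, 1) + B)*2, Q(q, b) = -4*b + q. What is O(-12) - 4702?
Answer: -4758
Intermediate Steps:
Q(q, b) = q - 4*b
O(B) = -8 + 4*B (O(B) = ((B - 4*1) + B)*2 = ((B - 4) + B)*2 = ((-4 + B) + B)*2 = (-4 + 2*B)*2 = -8 + 4*B)
O(-12) - 4702 = (-8 + 4*(-12)) - 4702 = (-8 - 48) - 4702 = -56 - 4702 = -4758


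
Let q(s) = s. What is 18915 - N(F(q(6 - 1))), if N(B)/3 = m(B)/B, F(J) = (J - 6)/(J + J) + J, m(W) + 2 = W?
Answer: 926748/49 ≈ 18913.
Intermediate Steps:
m(W) = -2 + W
F(J) = J + (-6 + J)/(2*J) (F(J) = (-6 + J)/((2*J)) + J = (-6 + J)*(1/(2*J)) + J = (-6 + J)/(2*J) + J = J + (-6 + J)/(2*J))
N(B) = 3*(-2 + B)/B (N(B) = 3*((-2 + B)/B) = 3*(-2 + B)/B)
18915 - N(F(q(6 - 1))) = 18915 - (3 - 6/(1/2 + (6 - 1) - 3/(6 - 1))) = 18915 - (3 - 6/(1/2 + 5 - 3/5)) = 18915 - (3 - 6/49/10) = 18915 - (3 - 6*10/49) = 18915 - (3 - 60/49) = 18915 - 1*87/49 = 18915 - 87/49 = 926748/49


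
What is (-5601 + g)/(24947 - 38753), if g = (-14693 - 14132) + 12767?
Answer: 21659/13806 ≈ 1.5688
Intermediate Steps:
g = -16058 (g = -28825 + 12767 = -16058)
(-5601 + g)/(24947 - 38753) = (-5601 - 16058)/(24947 - 38753) = -21659/(-13806) = -21659*(-1/13806) = 21659/13806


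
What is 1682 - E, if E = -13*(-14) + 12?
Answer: 1488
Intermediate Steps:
E = 194 (E = 182 + 12 = 194)
1682 - E = 1682 - 1*194 = 1682 - 194 = 1488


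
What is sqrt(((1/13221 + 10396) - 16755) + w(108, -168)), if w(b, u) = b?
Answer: I*sqrt(121404726430)/4407 ≈ 79.063*I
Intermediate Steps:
sqrt(((1/13221 + 10396) - 16755) + w(108, -168)) = sqrt(((1/13221 + 10396) - 16755) + 108) = sqrt((137445517/13221 - 16755) + 108) = sqrt(-84072338/13221 + 108) = sqrt(-82644470/13221) = I*sqrt(121404726430)/4407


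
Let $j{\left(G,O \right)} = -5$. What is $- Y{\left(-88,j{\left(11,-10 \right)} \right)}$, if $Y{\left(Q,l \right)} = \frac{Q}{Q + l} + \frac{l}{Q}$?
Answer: $- \frac{8209}{8184} \approx -1.0031$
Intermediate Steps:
$- Y{\left(-88,j{\left(11,-10 \right)} \right)} = - \frac{\left(-88\right)^{2} + \left(-5\right)^{2} - -440}{\left(-88\right) \left(-88 - 5\right)} = - \frac{\left(-1\right) \left(7744 + 25 + 440\right)}{88 \left(-93\right)} = - \frac{\left(-1\right) \left(-1\right) 8209}{88 \cdot 93} = \left(-1\right) \frac{8209}{8184} = - \frac{8209}{8184}$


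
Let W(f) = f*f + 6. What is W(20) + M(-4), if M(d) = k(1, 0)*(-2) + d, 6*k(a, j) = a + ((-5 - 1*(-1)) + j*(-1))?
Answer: 403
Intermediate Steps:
k(a, j) = -2/3 - j/6 + a/6 (k(a, j) = (a + ((-5 - 1*(-1)) + j*(-1)))/6 = (a + ((-5 + 1) - j))/6 = (a + (-4 - j))/6 = (-4 + a - j)/6 = -2/3 - j/6 + a/6)
M(d) = 1 + d (M(d) = (-2/3 - 1/6*0 + (1/6)*1)*(-2) + d = (-2/3 + 0 + 1/6)*(-2) + d = -1/2*(-2) + d = 1 + d)
W(f) = 6 + f**2 (W(f) = f**2 + 6 = 6 + f**2)
W(20) + M(-4) = (6 + 20**2) + (1 - 4) = (6 + 400) - 3 = 406 - 3 = 403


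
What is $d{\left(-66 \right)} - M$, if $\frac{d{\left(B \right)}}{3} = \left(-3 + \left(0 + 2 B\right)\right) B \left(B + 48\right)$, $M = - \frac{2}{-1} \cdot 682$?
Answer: $-482504$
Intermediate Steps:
$M = 1364$ ($M = \left(-2\right) \left(-1\right) 682 = 2 \cdot 682 = 1364$)
$d{\left(B \right)} = 3 B \left(-3 + 2 B\right) \left(48 + B\right)$ ($d{\left(B \right)} = 3 \left(-3 + \left(0 + 2 B\right)\right) B \left(B + 48\right) = 3 \left(-3 + 2 B\right) B \left(48 + B\right) = 3 B \left(-3 + 2 B\right) \left(48 + B\right)$)
$d{\left(-66 \right)} - M = 3 \left(-66\right) \left(-144 + 2 \left(-66\right)^{2} + 93 \left(-66\right)\right) - 1364 = 3 \left(-66\right) \left(-144 + 2 \cdot 4356 - 6138\right) - 1364 = 3 \left(-66\right) \left(-144 + 8712 - 6138\right) - 1364 = 3 \left(-66\right) 2430 - 1364 = -481140 - 1364 = -482504$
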